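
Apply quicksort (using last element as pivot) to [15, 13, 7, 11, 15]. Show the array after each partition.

Partition 1: pivot=15 at index 4 -> [15, 13, 7, 11, 15]
Partition 2: pivot=11 at index 1 -> [7, 11, 15, 13, 15]
Partition 3: pivot=13 at index 2 -> [7, 11, 13, 15, 15]


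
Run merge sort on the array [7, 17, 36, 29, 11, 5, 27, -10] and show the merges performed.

Divide and conquer:
  Merge [7] + [17] -> [7, 17]
  Merge [36] + [29] -> [29, 36]
  Merge [7, 17] + [29, 36] -> [7, 17, 29, 36]
  Merge [11] + [5] -> [5, 11]
  Merge [27] + [-10] -> [-10, 27]
  Merge [5, 11] + [-10, 27] -> [-10, 5, 11, 27]
  Merge [7, 17, 29, 36] + [-10, 5, 11, 27] -> [-10, 5, 7, 11, 17, 27, 29, 36]


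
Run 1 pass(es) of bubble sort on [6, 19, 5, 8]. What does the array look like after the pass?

After pass 1: [6, 5, 8, 19] (2 swaps)
Total swaps: 2


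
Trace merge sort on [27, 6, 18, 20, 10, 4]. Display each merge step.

Divide and conquer:
  Merge [6] + [18] -> [6, 18]
  Merge [27] + [6, 18] -> [6, 18, 27]
  Merge [10] + [4] -> [4, 10]
  Merge [20] + [4, 10] -> [4, 10, 20]
  Merge [6, 18, 27] + [4, 10, 20] -> [4, 6, 10, 18, 20, 27]


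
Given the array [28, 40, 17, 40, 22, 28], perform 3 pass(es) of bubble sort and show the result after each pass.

After pass 1: [28, 17, 40, 22, 28, 40] (3 swaps)
After pass 2: [17, 28, 22, 28, 40, 40] (3 swaps)
After pass 3: [17, 22, 28, 28, 40, 40] (1 swaps)
Total swaps: 7


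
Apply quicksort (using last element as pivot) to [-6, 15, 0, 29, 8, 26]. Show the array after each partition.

Partition 1: pivot=26 at index 4 -> [-6, 15, 0, 8, 26, 29]
Partition 2: pivot=8 at index 2 -> [-6, 0, 8, 15, 26, 29]
Partition 3: pivot=0 at index 1 -> [-6, 0, 8, 15, 26, 29]


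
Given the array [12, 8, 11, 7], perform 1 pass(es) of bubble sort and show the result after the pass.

After pass 1: [8, 11, 7, 12] (3 swaps)
Total swaps: 3


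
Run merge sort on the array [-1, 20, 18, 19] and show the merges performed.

Divide and conquer:
  Merge [-1] + [20] -> [-1, 20]
  Merge [18] + [19] -> [18, 19]
  Merge [-1, 20] + [18, 19] -> [-1, 18, 19, 20]


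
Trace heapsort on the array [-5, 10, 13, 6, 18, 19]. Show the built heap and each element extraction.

Build heap: [19, 18, 13, 6, 10, -5]
Extract 19: [18, 10, 13, 6, -5, 19]
Extract 18: [13, 10, -5, 6, 18, 19]
Extract 13: [10, 6, -5, 13, 18, 19]
Extract 10: [6, -5, 10, 13, 18, 19]
Extract 6: [-5, 6, 10, 13, 18, 19]


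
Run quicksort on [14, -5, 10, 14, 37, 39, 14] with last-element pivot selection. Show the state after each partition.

Partition 1: pivot=14 at index 4 -> [14, -5, 10, 14, 14, 39, 37]
Partition 2: pivot=14 at index 3 -> [14, -5, 10, 14, 14, 39, 37]
Partition 3: pivot=10 at index 1 -> [-5, 10, 14, 14, 14, 39, 37]
Partition 4: pivot=37 at index 5 -> [-5, 10, 14, 14, 14, 37, 39]


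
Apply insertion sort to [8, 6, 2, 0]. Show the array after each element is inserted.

First element 8 is already 'sorted'
Insert 6: shifted 1 elements -> [6, 8, 2, 0]
Insert 2: shifted 2 elements -> [2, 6, 8, 0]
Insert 0: shifted 3 elements -> [0, 2, 6, 8]


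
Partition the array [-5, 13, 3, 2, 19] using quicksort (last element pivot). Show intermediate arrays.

Partition 1: pivot=19 at index 4 -> [-5, 13, 3, 2, 19]
Partition 2: pivot=2 at index 1 -> [-5, 2, 3, 13, 19]
Partition 3: pivot=13 at index 3 -> [-5, 2, 3, 13, 19]


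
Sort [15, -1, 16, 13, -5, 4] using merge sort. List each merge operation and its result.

Divide and conquer:
  Merge [-1] + [16] -> [-1, 16]
  Merge [15] + [-1, 16] -> [-1, 15, 16]
  Merge [-5] + [4] -> [-5, 4]
  Merge [13] + [-5, 4] -> [-5, 4, 13]
  Merge [-1, 15, 16] + [-5, 4, 13] -> [-5, -1, 4, 13, 15, 16]


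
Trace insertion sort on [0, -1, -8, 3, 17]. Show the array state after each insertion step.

First element 0 is already 'sorted'
Insert -1: shifted 1 elements -> [-1, 0, -8, 3, 17]
Insert -8: shifted 2 elements -> [-8, -1, 0, 3, 17]
Insert 3: shifted 0 elements -> [-8, -1, 0, 3, 17]
Insert 17: shifted 0 elements -> [-8, -1, 0, 3, 17]


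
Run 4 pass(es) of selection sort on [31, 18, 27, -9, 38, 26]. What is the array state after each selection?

Pass 1: Select minimum -9 at index 3, swap -> [-9, 18, 27, 31, 38, 26]
Pass 2: Select minimum 18 at index 1, swap -> [-9, 18, 27, 31, 38, 26]
Pass 3: Select minimum 26 at index 5, swap -> [-9, 18, 26, 31, 38, 27]
Pass 4: Select minimum 27 at index 5, swap -> [-9, 18, 26, 27, 38, 31]


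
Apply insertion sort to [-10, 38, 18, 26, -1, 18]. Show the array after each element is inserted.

First element -10 is already 'sorted'
Insert 38: shifted 0 elements -> [-10, 38, 18, 26, -1, 18]
Insert 18: shifted 1 elements -> [-10, 18, 38, 26, -1, 18]
Insert 26: shifted 1 elements -> [-10, 18, 26, 38, -1, 18]
Insert -1: shifted 3 elements -> [-10, -1, 18, 26, 38, 18]
Insert 18: shifted 2 elements -> [-10, -1, 18, 18, 26, 38]


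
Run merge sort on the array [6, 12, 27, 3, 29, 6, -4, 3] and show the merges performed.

Divide and conquer:
  Merge [6] + [12] -> [6, 12]
  Merge [27] + [3] -> [3, 27]
  Merge [6, 12] + [3, 27] -> [3, 6, 12, 27]
  Merge [29] + [6] -> [6, 29]
  Merge [-4] + [3] -> [-4, 3]
  Merge [6, 29] + [-4, 3] -> [-4, 3, 6, 29]
  Merge [3, 6, 12, 27] + [-4, 3, 6, 29] -> [-4, 3, 3, 6, 6, 12, 27, 29]


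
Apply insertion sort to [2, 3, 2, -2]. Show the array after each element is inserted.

First element 2 is already 'sorted'
Insert 3: shifted 0 elements -> [2, 3, 2, -2]
Insert 2: shifted 1 elements -> [2, 2, 3, -2]
Insert -2: shifted 3 elements -> [-2, 2, 2, 3]


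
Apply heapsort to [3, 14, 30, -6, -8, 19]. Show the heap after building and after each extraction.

Build heap: [30, 14, 19, -6, -8, 3]
Extract 30: [19, 14, 3, -6, -8, 30]
Extract 19: [14, -6, 3, -8, 19, 30]
Extract 14: [3, -6, -8, 14, 19, 30]
Extract 3: [-6, -8, 3, 14, 19, 30]
Extract -6: [-8, -6, 3, 14, 19, 30]


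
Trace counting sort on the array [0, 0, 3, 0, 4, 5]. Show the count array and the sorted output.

Count array: [3, 0, 0, 1, 1, 1]
(count[i] = number of elements equal to i)
Cumulative count: [3, 3, 3, 4, 5, 6]
Sorted: [0, 0, 0, 3, 4, 5]


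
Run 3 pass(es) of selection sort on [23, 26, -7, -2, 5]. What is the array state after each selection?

Pass 1: Select minimum -7 at index 2, swap -> [-7, 26, 23, -2, 5]
Pass 2: Select minimum -2 at index 3, swap -> [-7, -2, 23, 26, 5]
Pass 3: Select minimum 5 at index 4, swap -> [-7, -2, 5, 26, 23]


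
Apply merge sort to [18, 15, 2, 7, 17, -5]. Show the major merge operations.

Divide and conquer:
  Merge [15] + [2] -> [2, 15]
  Merge [18] + [2, 15] -> [2, 15, 18]
  Merge [17] + [-5] -> [-5, 17]
  Merge [7] + [-5, 17] -> [-5, 7, 17]
  Merge [2, 15, 18] + [-5, 7, 17] -> [-5, 2, 7, 15, 17, 18]


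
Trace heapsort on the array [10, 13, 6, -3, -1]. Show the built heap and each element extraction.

Build heap: [13, 10, 6, -3, -1]
Extract 13: [10, -1, 6, -3, 13]
Extract 10: [6, -1, -3, 10, 13]
Extract 6: [-1, -3, 6, 10, 13]
Extract -1: [-3, -1, 6, 10, 13]


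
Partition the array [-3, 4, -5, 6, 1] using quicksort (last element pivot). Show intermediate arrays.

Partition 1: pivot=1 at index 2 -> [-3, -5, 1, 6, 4]
Partition 2: pivot=-5 at index 0 -> [-5, -3, 1, 6, 4]
Partition 3: pivot=4 at index 3 -> [-5, -3, 1, 4, 6]


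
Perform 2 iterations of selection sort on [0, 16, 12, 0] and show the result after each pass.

Pass 1: Select minimum 0 at index 0, swap -> [0, 16, 12, 0]
Pass 2: Select minimum 0 at index 3, swap -> [0, 0, 12, 16]


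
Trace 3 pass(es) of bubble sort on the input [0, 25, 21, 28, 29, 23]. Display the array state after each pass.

After pass 1: [0, 21, 25, 28, 23, 29] (2 swaps)
After pass 2: [0, 21, 25, 23, 28, 29] (1 swaps)
After pass 3: [0, 21, 23, 25, 28, 29] (1 swaps)
Total swaps: 4


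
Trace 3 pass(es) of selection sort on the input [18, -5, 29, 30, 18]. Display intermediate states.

Pass 1: Select minimum -5 at index 1, swap -> [-5, 18, 29, 30, 18]
Pass 2: Select minimum 18 at index 1, swap -> [-5, 18, 29, 30, 18]
Pass 3: Select minimum 18 at index 4, swap -> [-5, 18, 18, 30, 29]


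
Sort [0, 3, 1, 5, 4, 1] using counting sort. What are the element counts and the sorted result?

Count array: [1, 2, 0, 1, 1, 1]
(count[i] = number of elements equal to i)
Cumulative count: [1, 3, 3, 4, 5, 6]
Sorted: [0, 1, 1, 3, 4, 5]


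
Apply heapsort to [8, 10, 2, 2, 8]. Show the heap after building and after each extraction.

Build heap: [10, 8, 2, 2, 8]
Extract 10: [8, 8, 2, 2, 10]
Extract 8: [8, 2, 2, 8, 10]
Extract 8: [2, 2, 8, 8, 10]
Extract 2: [2, 2, 8, 8, 10]


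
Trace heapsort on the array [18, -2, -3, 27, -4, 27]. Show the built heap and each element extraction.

Build heap: [27, 18, 27, -2, -4, -3]
Extract 27: [27, 18, -3, -2, -4, 27]
Extract 27: [18, -2, -3, -4, 27, 27]
Extract 18: [-2, -4, -3, 18, 27, 27]
Extract -2: [-3, -4, -2, 18, 27, 27]
Extract -3: [-4, -3, -2, 18, 27, 27]


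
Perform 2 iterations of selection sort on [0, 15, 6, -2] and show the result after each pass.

Pass 1: Select minimum -2 at index 3, swap -> [-2, 15, 6, 0]
Pass 2: Select minimum 0 at index 3, swap -> [-2, 0, 6, 15]


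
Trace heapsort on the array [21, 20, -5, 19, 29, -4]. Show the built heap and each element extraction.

Build heap: [29, 21, -4, 19, 20, -5]
Extract 29: [21, 20, -4, 19, -5, 29]
Extract 21: [20, 19, -4, -5, 21, 29]
Extract 20: [19, -5, -4, 20, 21, 29]
Extract 19: [-4, -5, 19, 20, 21, 29]
Extract -4: [-5, -4, 19, 20, 21, 29]


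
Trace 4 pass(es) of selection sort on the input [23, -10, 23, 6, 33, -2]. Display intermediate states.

Pass 1: Select minimum -10 at index 1, swap -> [-10, 23, 23, 6, 33, -2]
Pass 2: Select minimum -2 at index 5, swap -> [-10, -2, 23, 6, 33, 23]
Pass 3: Select minimum 6 at index 3, swap -> [-10, -2, 6, 23, 33, 23]
Pass 4: Select minimum 23 at index 3, swap -> [-10, -2, 6, 23, 33, 23]


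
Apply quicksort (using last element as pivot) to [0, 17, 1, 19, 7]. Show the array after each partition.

Partition 1: pivot=7 at index 2 -> [0, 1, 7, 19, 17]
Partition 2: pivot=1 at index 1 -> [0, 1, 7, 19, 17]
Partition 3: pivot=17 at index 3 -> [0, 1, 7, 17, 19]


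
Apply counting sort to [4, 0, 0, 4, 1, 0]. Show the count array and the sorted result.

Count array: [3, 1, 0, 0, 2]
(count[i] = number of elements equal to i)
Cumulative count: [3, 4, 4, 4, 6]
Sorted: [0, 0, 0, 1, 4, 4]


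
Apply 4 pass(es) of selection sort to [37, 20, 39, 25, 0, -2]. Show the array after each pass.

Pass 1: Select minimum -2 at index 5, swap -> [-2, 20, 39, 25, 0, 37]
Pass 2: Select minimum 0 at index 4, swap -> [-2, 0, 39, 25, 20, 37]
Pass 3: Select minimum 20 at index 4, swap -> [-2, 0, 20, 25, 39, 37]
Pass 4: Select minimum 25 at index 3, swap -> [-2, 0, 20, 25, 39, 37]


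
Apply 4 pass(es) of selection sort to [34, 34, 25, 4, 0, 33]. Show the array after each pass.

Pass 1: Select minimum 0 at index 4, swap -> [0, 34, 25, 4, 34, 33]
Pass 2: Select minimum 4 at index 3, swap -> [0, 4, 25, 34, 34, 33]
Pass 3: Select minimum 25 at index 2, swap -> [0, 4, 25, 34, 34, 33]
Pass 4: Select minimum 33 at index 5, swap -> [0, 4, 25, 33, 34, 34]


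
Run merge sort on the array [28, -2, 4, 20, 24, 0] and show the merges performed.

Divide and conquer:
  Merge [-2] + [4] -> [-2, 4]
  Merge [28] + [-2, 4] -> [-2, 4, 28]
  Merge [24] + [0] -> [0, 24]
  Merge [20] + [0, 24] -> [0, 20, 24]
  Merge [-2, 4, 28] + [0, 20, 24] -> [-2, 0, 4, 20, 24, 28]


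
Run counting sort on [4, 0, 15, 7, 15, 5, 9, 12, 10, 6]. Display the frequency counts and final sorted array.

Count array: [1, 0, 0, 0, 1, 1, 1, 1, 0, 1, 1, 0, 1, 0, 0, 2]
(count[i] = number of elements equal to i)
Cumulative count: [1, 1, 1, 1, 2, 3, 4, 5, 5, 6, 7, 7, 8, 8, 8, 10]
Sorted: [0, 4, 5, 6, 7, 9, 10, 12, 15, 15]


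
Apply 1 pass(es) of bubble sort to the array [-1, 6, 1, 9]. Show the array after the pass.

After pass 1: [-1, 1, 6, 9] (1 swaps)
Total swaps: 1


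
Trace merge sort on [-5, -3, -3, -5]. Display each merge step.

Divide and conquer:
  Merge [-5] + [-3] -> [-5, -3]
  Merge [-3] + [-5] -> [-5, -3]
  Merge [-5, -3] + [-5, -3] -> [-5, -5, -3, -3]


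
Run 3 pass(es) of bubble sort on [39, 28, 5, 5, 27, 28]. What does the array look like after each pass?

After pass 1: [28, 5, 5, 27, 28, 39] (5 swaps)
After pass 2: [5, 5, 27, 28, 28, 39] (3 swaps)
After pass 3: [5, 5, 27, 28, 28, 39] (0 swaps)
Total swaps: 8


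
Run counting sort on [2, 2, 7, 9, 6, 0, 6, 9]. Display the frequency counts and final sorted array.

Count array: [1, 0, 2, 0, 0, 0, 2, 1, 0, 2]
(count[i] = number of elements equal to i)
Cumulative count: [1, 1, 3, 3, 3, 3, 5, 6, 6, 8]
Sorted: [0, 2, 2, 6, 6, 7, 9, 9]


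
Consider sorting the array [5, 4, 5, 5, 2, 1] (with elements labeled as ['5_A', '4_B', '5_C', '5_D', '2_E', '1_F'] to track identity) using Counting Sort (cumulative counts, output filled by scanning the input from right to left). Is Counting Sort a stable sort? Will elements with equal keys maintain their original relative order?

Trace Counting Sort on the labeled array (the key is the number; the letter only tracks identity):
  Counts for values 0..5: [0, 1, 1, 0, 1, 3]
  Cumulative counts: [0, 1, 2, 2, 3, 6]
  Scan right to left: place 1_F at output index 0
  Scan right to left: place 2_E at output index 1
  Scan right to left: place 5_D at output index 5
  Scan right to left: place 5_C at output index 4
  Scan right to left: place 4_B at output index 2
  Scan right to left: place 5_A at output index 3
  Output: [1_F, 2_E, 4_B, 5_A, 5_C, 5_D]
Equal keys:
  value 5: originally 5_A, 5_C, 5_D; after sorting 5_A, 5_C, 5_D -> order preserved
All equal keys kept their original relative order. Counting Sort is stable: scanning the input right to left with decreasing cumulative counts places later duplicates at later output positions.
Answer: Stable


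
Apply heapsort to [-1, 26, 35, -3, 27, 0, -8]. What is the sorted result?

Build heap: [35, 27, 0, -3, 26, -1, -8]
Extract 35: [27, 26, 0, -3, -8, -1, 35]
Extract 27: [26, -1, 0, -3, -8, 27, 35]
Extract 26: [0, -1, -8, -3, 26, 27, 35]
Extract 0: [-1, -3, -8, 0, 26, 27, 35]
Extract -1: [-3, -8, -1, 0, 26, 27, 35]
Extract -3: [-8, -3, -1, 0, 26, 27, 35]


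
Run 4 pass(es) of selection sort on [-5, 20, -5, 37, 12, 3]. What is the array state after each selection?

Pass 1: Select minimum -5 at index 0, swap -> [-5, 20, -5, 37, 12, 3]
Pass 2: Select minimum -5 at index 2, swap -> [-5, -5, 20, 37, 12, 3]
Pass 3: Select minimum 3 at index 5, swap -> [-5, -5, 3, 37, 12, 20]
Pass 4: Select minimum 12 at index 4, swap -> [-5, -5, 3, 12, 37, 20]


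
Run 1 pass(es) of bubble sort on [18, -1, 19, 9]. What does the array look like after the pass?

After pass 1: [-1, 18, 9, 19] (2 swaps)
Total swaps: 2


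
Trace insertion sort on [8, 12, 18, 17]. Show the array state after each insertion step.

First element 8 is already 'sorted'
Insert 12: shifted 0 elements -> [8, 12, 18, 17]
Insert 18: shifted 0 elements -> [8, 12, 18, 17]
Insert 17: shifted 1 elements -> [8, 12, 17, 18]


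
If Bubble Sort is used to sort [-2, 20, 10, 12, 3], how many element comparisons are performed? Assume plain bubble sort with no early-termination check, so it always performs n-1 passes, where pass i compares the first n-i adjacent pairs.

Pass 1: compare adjacent pairs (0,1)..(3,4) = 4 comparison(s), 3 swap(s) -> [-2, 10, 12, 3, 20]
Pass 2: compare adjacent pairs (0,1)..(2,3) = 3 comparison(s), 1 swap(s) -> [-2, 10, 3, 12, 20]
Pass 3: compare adjacent pairs (0,1)..(1,2) = 2 comparison(s), 1 swap(s) -> [-2, 3, 10, 12, 20]
Pass 4: compare adjacent pairs (0,1)..(0,1) = 1 comparison(s), 0 swap(s) -> [-2, 3, 10, 12, 20]
Total comparisons: 4 + 3 + 2 + 1 = 10


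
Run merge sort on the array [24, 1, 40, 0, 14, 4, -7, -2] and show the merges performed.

Divide and conquer:
  Merge [24] + [1] -> [1, 24]
  Merge [40] + [0] -> [0, 40]
  Merge [1, 24] + [0, 40] -> [0, 1, 24, 40]
  Merge [14] + [4] -> [4, 14]
  Merge [-7] + [-2] -> [-7, -2]
  Merge [4, 14] + [-7, -2] -> [-7, -2, 4, 14]
  Merge [0, 1, 24, 40] + [-7, -2, 4, 14] -> [-7, -2, 0, 1, 4, 14, 24, 40]


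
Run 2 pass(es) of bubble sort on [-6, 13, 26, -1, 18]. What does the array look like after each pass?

After pass 1: [-6, 13, -1, 18, 26] (2 swaps)
After pass 2: [-6, -1, 13, 18, 26] (1 swaps)
Total swaps: 3


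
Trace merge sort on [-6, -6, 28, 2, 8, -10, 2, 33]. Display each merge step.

Divide and conquer:
  Merge [-6] + [-6] -> [-6, -6]
  Merge [28] + [2] -> [2, 28]
  Merge [-6, -6] + [2, 28] -> [-6, -6, 2, 28]
  Merge [8] + [-10] -> [-10, 8]
  Merge [2] + [33] -> [2, 33]
  Merge [-10, 8] + [2, 33] -> [-10, 2, 8, 33]
  Merge [-6, -6, 2, 28] + [-10, 2, 8, 33] -> [-10, -6, -6, 2, 2, 8, 28, 33]


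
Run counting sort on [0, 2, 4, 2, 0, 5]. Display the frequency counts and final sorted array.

Count array: [2, 0, 2, 0, 1, 1]
(count[i] = number of elements equal to i)
Cumulative count: [2, 2, 4, 4, 5, 6]
Sorted: [0, 0, 2, 2, 4, 5]


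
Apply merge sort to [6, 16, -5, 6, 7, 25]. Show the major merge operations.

Divide and conquer:
  Merge [16] + [-5] -> [-5, 16]
  Merge [6] + [-5, 16] -> [-5, 6, 16]
  Merge [7] + [25] -> [7, 25]
  Merge [6] + [7, 25] -> [6, 7, 25]
  Merge [-5, 6, 16] + [6, 7, 25] -> [-5, 6, 6, 7, 16, 25]


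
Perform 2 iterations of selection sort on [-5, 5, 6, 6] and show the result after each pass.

Pass 1: Select minimum -5 at index 0, swap -> [-5, 5, 6, 6]
Pass 2: Select minimum 5 at index 1, swap -> [-5, 5, 6, 6]


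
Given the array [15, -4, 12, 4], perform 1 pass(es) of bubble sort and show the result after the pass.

After pass 1: [-4, 12, 4, 15] (3 swaps)
Total swaps: 3


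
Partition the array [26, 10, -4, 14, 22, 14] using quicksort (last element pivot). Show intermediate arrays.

Partition 1: pivot=14 at index 3 -> [10, -4, 14, 14, 22, 26]
Partition 2: pivot=14 at index 2 -> [10, -4, 14, 14, 22, 26]
Partition 3: pivot=-4 at index 0 -> [-4, 10, 14, 14, 22, 26]
Partition 4: pivot=26 at index 5 -> [-4, 10, 14, 14, 22, 26]


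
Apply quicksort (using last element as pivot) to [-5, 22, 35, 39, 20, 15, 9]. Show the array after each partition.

Partition 1: pivot=9 at index 1 -> [-5, 9, 35, 39, 20, 15, 22]
Partition 2: pivot=22 at index 4 -> [-5, 9, 20, 15, 22, 39, 35]
Partition 3: pivot=15 at index 2 -> [-5, 9, 15, 20, 22, 39, 35]
Partition 4: pivot=35 at index 5 -> [-5, 9, 15, 20, 22, 35, 39]


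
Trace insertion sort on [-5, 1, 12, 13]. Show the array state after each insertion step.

First element -5 is already 'sorted'
Insert 1: shifted 0 elements -> [-5, 1, 12, 13]
Insert 12: shifted 0 elements -> [-5, 1, 12, 13]
Insert 13: shifted 0 elements -> [-5, 1, 12, 13]


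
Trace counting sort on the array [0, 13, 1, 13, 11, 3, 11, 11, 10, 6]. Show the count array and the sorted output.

Count array: [1, 1, 0, 1, 0, 0, 1, 0, 0, 0, 1, 3, 0, 2]
(count[i] = number of elements equal to i)
Cumulative count: [1, 2, 2, 3, 3, 3, 4, 4, 4, 4, 5, 8, 8, 10]
Sorted: [0, 1, 3, 6, 10, 11, 11, 11, 13, 13]


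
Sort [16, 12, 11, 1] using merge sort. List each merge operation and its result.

Divide and conquer:
  Merge [16] + [12] -> [12, 16]
  Merge [11] + [1] -> [1, 11]
  Merge [12, 16] + [1, 11] -> [1, 11, 12, 16]


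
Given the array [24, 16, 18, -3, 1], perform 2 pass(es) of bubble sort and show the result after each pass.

After pass 1: [16, 18, -3, 1, 24] (4 swaps)
After pass 2: [16, -3, 1, 18, 24] (2 swaps)
Total swaps: 6


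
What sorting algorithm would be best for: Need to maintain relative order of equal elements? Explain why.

Best choice: Merge sort or Insertion sort
Reason: Both are stable; quicksort and heapsort are not stable


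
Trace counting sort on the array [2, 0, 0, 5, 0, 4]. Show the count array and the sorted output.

Count array: [3, 0, 1, 0, 1, 1]
(count[i] = number of elements equal to i)
Cumulative count: [3, 3, 4, 4, 5, 6]
Sorted: [0, 0, 0, 2, 4, 5]


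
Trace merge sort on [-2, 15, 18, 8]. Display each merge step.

Divide and conquer:
  Merge [-2] + [15] -> [-2, 15]
  Merge [18] + [8] -> [8, 18]
  Merge [-2, 15] + [8, 18] -> [-2, 8, 15, 18]


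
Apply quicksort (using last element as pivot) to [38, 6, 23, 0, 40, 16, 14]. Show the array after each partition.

Partition 1: pivot=14 at index 2 -> [6, 0, 14, 38, 40, 16, 23]
Partition 2: pivot=0 at index 0 -> [0, 6, 14, 38, 40, 16, 23]
Partition 3: pivot=23 at index 4 -> [0, 6, 14, 16, 23, 38, 40]
Partition 4: pivot=40 at index 6 -> [0, 6, 14, 16, 23, 38, 40]


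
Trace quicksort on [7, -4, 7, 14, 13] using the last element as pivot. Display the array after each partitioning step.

Partition 1: pivot=13 at index 3 -> [7, -4, 7, 13, 14]
Partition 2: pivot=7 at index 2 -> [7, -4, 7, 13, 14]
Partition 3: pivot=-4 at index 0 -> [-4, 7, 7, 13, 14]


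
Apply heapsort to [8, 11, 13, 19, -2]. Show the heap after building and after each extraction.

Build heap: [19, 11, 13, 8, -2]
Extract 19: [13, 11, -2, 8, 19]
Extract 13: [11, 8, -2, 13, 19]
Extract 11: [8, -2, 11, 13, 19]
Extract 8: [-2, 8, 11, 13, 19]


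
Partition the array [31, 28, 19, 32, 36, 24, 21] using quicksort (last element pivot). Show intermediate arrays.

Partition 1: pivot=21 at index 1 -> [19, 21, 31, 32, 36, 24, 28]
Partition 2: pivot=28 at index 3 -> [19, 21, 24, 28, 36, 31, 32]
Partition 3: pivot=32 at index 5 -> [19, 21, 24, 28, 31, 32, 36]


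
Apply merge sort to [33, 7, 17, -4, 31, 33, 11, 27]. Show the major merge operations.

Divide and conquer:
  Merge [33] + [7] -> [7, 33]
  Merge [17] + [-4] -> [-4, 17]
  Merge [7, 33] + [-4, 17] -> [-4, 7, 17, 33]
  Merge [31] + [33] -> [31, 33]
  Merge [11] + [27] -> [11, 27]
  Merge [31, 33] + [11, 27] -> [11, 27, 31, 33]
  Merge [-4, 7, 17, 33] + [11, 27, 31, 33] -> [-4, 7, 11, 17, 27, 31, 33, 33]


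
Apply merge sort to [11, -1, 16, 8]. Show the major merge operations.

Divide and conquer:
  Merge [11] + [-1] -> [-1, 11]
  Merge [16] + [8] -> [8, 16]
  Merge [-1, 11] + [8, 16] -> [-1, 8, 11, 16]


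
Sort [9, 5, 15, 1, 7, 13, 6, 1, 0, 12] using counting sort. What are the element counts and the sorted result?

Count array: [1, 2, 0, 0, 0, 1, 1, 1, 0, 1, 0, 0, 1, 1, 0, 1]
(count[i] = number of elements equal to i)
Cumulative count: [1, 3, 3, 3, 3, 4, 5, 6, 6, 7, 7, 7, 8, 9, 9, 10]
Sorted: [0, 1, 1, 5, 6, 7, 9, 12, 13, 15]


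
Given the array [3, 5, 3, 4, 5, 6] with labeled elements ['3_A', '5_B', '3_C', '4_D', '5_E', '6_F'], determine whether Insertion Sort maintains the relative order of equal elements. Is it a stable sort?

Trace Insertion Sort on the labeled array (the key is the number; the letter only tracks identity):
  Insert 5_B at index 1: [3_A, 5_B, 3_C, 4_D, 5_E, 6_F]
  Insert 3_C at index 1: [3_A, 3_C, 5_B, 4_D, 5_E, 6_F]
  Insert 4_D at index 2: [3_A, 3_C, 4_D, 5_B, 5_E, 6_F]
  Insert 5_E at index 4: [3_A, 3_C, 4_D, 5_B, 5_E, 6_F]
  Insert 6_F at index 5: [3_A, 3_C, 4_D, 5_B, 5_E, 6_F]
Final order: [3_A, 3_C, 4_D, 5_B, 5_E, 6_F]
Equal keys:
  value 3: originally 3_A, 3_C; after sorting 3_A, 3_C -> order preserved
  value 5: originally 5_B, 5_E; after sorting 5_B, 5_E -> order preserved
All equal keys kept their original relative order. Insertion Sort is stable: elements are shifted only while they are strictly greater than the key, so a key is inserted after any equal elements already placed.
Answer: Stable


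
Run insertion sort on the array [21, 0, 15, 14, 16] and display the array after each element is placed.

First element 21 is already 'sorted'
Insert 0: shifted 1 elements -> [0, 21, 15, 14, 16]
Insert 15: shifted 1 elements -> [0, 15, 21, 14, 16]
Insert 14: shifted 2 elements -> [0, 14, 15, 21, 16]
Insert 16: shifted 1 elements -> [0, 14, 15, 16, 21]


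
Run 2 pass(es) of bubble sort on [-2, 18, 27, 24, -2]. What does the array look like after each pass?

After pass 1: [-2, 18, 24, -2, 27] (2 swaps)
After pass 2: [-2, 18, -2, 24, 27] (1 swaps)
Total swaps: 3


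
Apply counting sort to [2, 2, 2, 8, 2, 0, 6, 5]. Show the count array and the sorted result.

Count array: [1, 0, 4, 0, 0, 1, 1, 0, 1]
(count[i] = number of elements equal to i)
Cumulative count: [1, 1, 5, 5, 5, 6, 7, 7, 8]
Sorted: [0, 2, 2, 2, 2, 5, 6, 8]


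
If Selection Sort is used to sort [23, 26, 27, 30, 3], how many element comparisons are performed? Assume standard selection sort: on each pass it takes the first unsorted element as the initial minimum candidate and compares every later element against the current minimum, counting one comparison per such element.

Pass 1: scan indices 1..4 for the minimum = 4 comparison(s); min is 3, place at index 0 -> [3, 26, 27, 30, 23]
Pass 2: scan indices 2..4 for the minimum = 3 comparison(s); min is 23, place at index 1 -> [3, 23, 27, 30, 26]
Pass 3: scan indices 3..4 for the minimum = 2 comparison(s); min is 26, place at index 2 -> [3, 23, 26, 30, 27]
Pass 4: scan indices 4..4 for the minimum = 1 comparison(s); min is 27, place at index 3 -> [3, 23, 26, 27, 30]
Selection sort always scans the whole unsorted suffix, so the count is (n-1) + (n-2) + ... + 1 = n(n-1)/2 = 5*4/2 = 10 regardless of the input order.
Total comparisons: 4 + 3 + 2 + 1 = 10


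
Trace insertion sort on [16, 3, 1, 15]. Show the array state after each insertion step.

First element 16 is already 'sorted'
Insert 3: shifted 1 elements -> [3, 16, 1, 15]
Insert 1: shifted 2 elements -> [1, 3, 16, 15]
Insert 15: shifted 1 elements -> [1, 3, 15, 16]


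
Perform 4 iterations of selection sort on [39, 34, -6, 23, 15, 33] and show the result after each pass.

Pass 1: Select minimum -6 at index 2, swap -> [-6, 34, 39, 23, 15, 33]
Pass 2: Select minimum 15 at index 4, swap -> [-6, 15, 39, 23, 34, 33]
Pass 3: Select minimum 23 at index 3, swap -> [-6, 15, 23, 39, 34, 33]
Pass 4: Select minimum 33 at index 5, swap -> [-6, 15, 23, 33, 34, 39]


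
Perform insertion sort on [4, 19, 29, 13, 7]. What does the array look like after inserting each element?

First element 4 is already 'sorted'
Insert 19: shifted 0 elements -> [4, 19, 29, 13, 7]
Insert 29: shifted 0 elements -> [4, 19, 29, 13, 7]
Insert 13: shifted 2 elements -> [4, 13, 19, 29, 7]
Insert 7: shifted 3 elements -> [4, 7, 13, 19, 29]


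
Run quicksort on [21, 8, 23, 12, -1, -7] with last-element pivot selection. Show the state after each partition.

Partition 1: pivot=-7 at index 0 -> [-7, 8, 23, 12, -1, 21]
Partition 2: pivot=21 at index 4 -> [-7, 8, 12, -1, 21, 23]
Partition 3: pivot=-1 at index 1 -> [-7, -1, 12, 8, 21, 23]
Partition 4: pivot=8 at index 2 -> [-7, -1, 8, 12, 21, 23]


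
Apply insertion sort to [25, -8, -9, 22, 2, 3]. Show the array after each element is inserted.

First element 25 is already 'sorted'
Insert -8: shifted 1 elements -> [-8, 25, -9, 22, 2, 3]
Insert -9: shifted 2 elements -> [-9, -8, 25, 22, 2, 3]
Insert 22: shifted 1 elements -> [-9, -8, 22, 25, 2, 3]
Insert 2: shifted 2 elements -> [-9, -8, 2, 22, 25, 3]
Insert 3: shifted 2 elements -> [-9, -8, 2, 3, 22, 25]


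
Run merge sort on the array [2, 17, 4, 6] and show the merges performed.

Divide and conquer:
  Merge [2] + [17] -> [2, 17]
  Merge [4] + [6] -> [4, 6]
  Merge [2, 17] + [4, 6] -> [2, 4, 6, 17]


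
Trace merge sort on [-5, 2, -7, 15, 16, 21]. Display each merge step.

Divide and conquer:
  Merge [2] + [-7] -> [-7, 2]
  Merge [-5] + [-7, 2] -> [-7, -5, 2]
  Merge [16] + [21] -> [16, 21]
  Merge [15] + [16, 21] -> [15, 16, 21]
  Merge [-7, -5, 2] + [15, 16, 21] -> [-7, -5, 2, 15, 16, 21]


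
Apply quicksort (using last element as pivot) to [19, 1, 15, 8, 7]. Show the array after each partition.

Partition 1: pivot=7 at index 1 -> [1, 7, 15, 8, 19]
Partition 2: pivot=19 at index 4 -> [1, 7, 15, 8, 19]
Partition 3: pivot=8 at index 2 -> [1, 7, 8, 15, 19]


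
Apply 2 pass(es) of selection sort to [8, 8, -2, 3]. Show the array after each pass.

Pass 1: Select minimum -2 at index 2, swap -> [-2, 8, 8, 3]
Pass 2: Select minimum 3 at index 3, swap -> [-2, 3, 8, 8]


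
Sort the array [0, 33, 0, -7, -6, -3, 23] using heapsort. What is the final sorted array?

Build heap: [33, 0, 23, -7, -6, -3, 0]
Extract 33: [23, 0, 0, -7, -6, -3, 33]
Extract 23: [0, -3, 0, -7, -6, 23, 33]
Extract 0: [0, -3, -6, -7, 0, 23, 33]
Extract 0: [-3, -7, -6, 0, 0, 23, 33]
Extract -3: [-6, -7, -3, 0, 0, 23, 33]
Extract -6: [-7, -6, -3, 0, 0, 23, 33]


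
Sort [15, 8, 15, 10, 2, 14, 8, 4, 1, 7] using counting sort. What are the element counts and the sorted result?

Count array: [0, 1, 1, 0, 1, 0, 0, 1, 2, 0, 1, 0, 0, 0, 1, 2]
(count[i] = number of elements equal to i)
Cumulative count: [0, 1, 2, 2, 3, 3, 3, 4, 6, 6, 7, 7, 7, 7, 8, 10]
Sorted: [1, 2, 4, 7, 8, 8, 10, 14, 15, 15]


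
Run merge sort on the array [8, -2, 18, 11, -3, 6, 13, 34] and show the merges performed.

Divide and conquer:
  Merge [8] + [-2] -> [-2, 8]
  Merge [18] + [11] -> [11, 18]
  Merge [-2, 8] + [11, 18] -> [-2, 8, 11, 18]
  Merge [-3] + [6] -> [-3, 6]
  Merge [13] + [34] -> [13, 34]
  Merge [-3, 6] + [13, 34] -> [-3, 6, 13, 34]
  Merge [-2, 8, 11, 18] + [-3, 6, 13, 34] -> [-3, -2, 6, 8, 11, 13, 18, 34]


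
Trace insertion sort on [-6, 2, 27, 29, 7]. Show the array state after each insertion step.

First element -6 is already 'sorted'
Insert 2: shifted 0 elements -> [-6, 2, 27, 29, 7]
Insert 27: shifted 0 elements -> [-6, 2, 27, 29, 7]
Insert 29: shifted 0 elements -> [-6, 2, 27, 29, 7]
Insert 7: shifted 2 elements -> [-6, 2, 7, 27, 29]


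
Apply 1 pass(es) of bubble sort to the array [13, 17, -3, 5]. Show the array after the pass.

After pass 1: [13, -3, 5, 17] (2 swaps)
Total swaps: 2


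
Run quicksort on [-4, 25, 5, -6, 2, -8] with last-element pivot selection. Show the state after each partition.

Partition 1: pivot=-8 at index 0 -> [-8, 25, 5, -6, 2, -4]
Partition 2: pivot=-4 at index 2 -> [-8, -6, -4, 25, 2, 5]
Partition 3: pivot=5 at index 4 -> [-8, -6, -4, 2, 5, 25]


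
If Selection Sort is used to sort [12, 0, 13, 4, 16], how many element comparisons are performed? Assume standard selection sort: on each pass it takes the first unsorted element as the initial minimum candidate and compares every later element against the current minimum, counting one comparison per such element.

Pass 1: scan indices 1..4 for the minimum = 4 comparison(s); min is 0, place at index 0 -> [0, 12, 13, 4, 16]
Pass 2: scan indices 2..4 for the minimum = 3 comparison(s); min is 4, place at index 1 -> [0, 4, 13, 12, 16]
Pass 3: scan indices 3..4 for the minimum = 2 comparison(s); min is 12, place at index 2 -> [0, 4, 12, 13, 16]
Pass 4: scan indices 4..4 for the minimum = 1 comparison(s); min is 13, place at index 3 -> [0, 4, 12, 13, 16]
Selection sort always scans the whole unsorted suffix, so the count is (n-1) + (n-2) + ... + 1 = n(n-1)/2 = 5*4/2 = 10 regardless of the input order.
Total comparisons: 4 + 3 + 2 + 1 = 10


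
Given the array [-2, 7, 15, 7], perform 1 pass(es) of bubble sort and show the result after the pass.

After pass 1: [-2, 7, 7, 15] (1 swaps)
Total swaps: 1


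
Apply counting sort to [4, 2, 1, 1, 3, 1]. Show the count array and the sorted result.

Count array: [0, 3, 1, 1, 1]
(count[i] = number of elements equal to i)
Cumulative count: [0, 3, 4, 5, 6]
Sorted: [1, 1, 1, 2, 3, 4]


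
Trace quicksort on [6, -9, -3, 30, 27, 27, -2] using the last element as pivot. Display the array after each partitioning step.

Partition 1: pivot=-2 at index 2 -> [-9, -3, -2, 30, 27, 27, 6]
Partition 2: pivot=-3 at index 1 -> [-9, -3, -2, 30, 27, 27, 6]
Partition 3: pivot=6 at index 3 -> [-9, -3, -2, 6, 27, 27, 30]
Partition 4: pivot=30 at index 6 -> [-9, -3, -2, 6, 27, 27, 30]
Partition 5: pivot=27 at index 5 -> [-9, -3, -2, 6, 27, 27, 30]


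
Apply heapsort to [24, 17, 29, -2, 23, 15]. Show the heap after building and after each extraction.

Build heap: [29, 23, 24, -2, 17, 15]
Extract 29: [24, 23, 15, -2, 17, 29]
Extract 24: [23, 17, 15, -2, 24, 29]
Extract 23: [17, -2, 15, 23, 24, 29]
Extract 17: [15, -2, 17, 23, 24, 29]
Extract 15: [-2, 15, 17, 23, 24, 29]


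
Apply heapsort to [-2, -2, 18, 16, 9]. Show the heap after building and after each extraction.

Build heap: [18, 16, -2, -2, 9]
Extract 18: [16, 9, -2, -2, 18]
Extract 16: [9, -2, -2, 16, 18]
Extract 9: [-2, -2, 9, 16, 18]
Extract -2: [-2, -2, 9, 16, 18]


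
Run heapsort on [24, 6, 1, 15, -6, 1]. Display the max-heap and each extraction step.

Build heap: [24, 15, 1, 6, -6, 1]
Extract 24: [15, 6, 1, 1, -6, 24]
Extract 15: [6, 1, 1, -6, 15, 24]
Extract 6: [1, -6, 1, 6, 15, 24]
Extract 1: [1, -6, 1, 6, 15, 24]
Extract 1: [-6, 1, 1, 6, 15, 24]


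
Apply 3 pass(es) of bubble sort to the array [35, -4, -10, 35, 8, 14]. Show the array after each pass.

After pass 1: [-4, -10, 35, 8, 14, 35] (4 swaps)
After pass 2: [-10, -4, 8, 14, 35, 35] (3 swaps)
After pass 3: [-10, -4, 8, 14, 35, 35] (0 swaps)
Total swaps: 7


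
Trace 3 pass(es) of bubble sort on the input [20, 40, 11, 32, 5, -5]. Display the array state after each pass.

After pass 1: [20, 11, 32, 5, -5, 40] (4 swaps)
After pass 2: [11, 20, 5, -5, 32, 40] (3 swaps)
After pass 3: [11, 5, -5, 20, 32, 40] (2 swaps)
Total swaps: 9


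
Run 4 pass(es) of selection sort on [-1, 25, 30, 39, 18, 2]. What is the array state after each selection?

Pass 1: Select minimum -1 at index 0, swap -> [-1, 25, 30, 39, 18, 2]
Pass 2: Select minimum 2 at index 5, swap -> [-1, 2, 30, 39, 18, 25]
Pass 3: Select minimum 18 at index 4, swap -> [-1, 2, 18, 39, 30, 25]
Pass 4: Select minimum 25 at index 5, swap -> [-1, 2, 18, 25, 30, 39]


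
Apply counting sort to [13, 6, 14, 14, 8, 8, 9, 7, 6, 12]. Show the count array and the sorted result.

Count array: [0, 0, 0, 0, 0, 0, 2, 1, 2, 1, 0, 0, 1, 1, 2]
(count[i] = number of elements equal to i)
Cumulative count: [0, 0, 0, 0, 0, 0, 2, 3, 5, 6, 6, 6, 7, 8, 10]
Sorted: [6, 6, 7, 8, 8, 9, 12, 13, 14, 14]


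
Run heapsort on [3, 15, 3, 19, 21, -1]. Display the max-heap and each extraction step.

Build heap: [21, 19, 3, 3, 15, -1]
Extract 21: [19, 15, 3, 3, -1, 21]
Extract 19: [15, 3, 3, -1, 19, 21]
Extract 15: [3, -1, 3, 15, 19, 21]
Extract 3: [3, -1, 3, 15, 19, 21]
Extract 3: [-1, 3, 3, 15, 19, 21]


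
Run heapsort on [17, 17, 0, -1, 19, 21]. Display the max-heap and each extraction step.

Build heap: [21, 19, 17, -1, 17, 0]
Extract 21: [19, 17, 17, -1, 0, 21]
Extract 19: [17, 0, 17, -1, 19, 21]
Extract 17: [17, 0, -1, 17, 19, 21]
Extract 17: [0, -1, 17, 17, 19, 21]
Extract 0: [-1, 0, 17, 17, 19, 21]


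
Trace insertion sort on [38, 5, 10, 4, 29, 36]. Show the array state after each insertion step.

First element 38 is already 'sorted'
Insert 5: shifted 1 elements -> [5, 38, 10, 4, 29, 36]
Insert 10: shifted 1 elements -> [5, 10, 38, 4, 29, 36]
Insert 4: shifted 3 elements -> [4, 5, 10, 38, 29, 36]
Insert 29: shifted 1 elements -> [4, 5, 10, 29, 38, 36]
Insert 36: shifted 1 elements -> [4, 5, 10, 29, 36, 38]


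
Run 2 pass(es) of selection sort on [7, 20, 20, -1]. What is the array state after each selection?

Pass 1: Select minimum -1 at index 3, swap -> [-1, 20, 20, 7]
Pass 2: Select minimum 7 at index 3, swap -> [-1, 7, 20, 20]


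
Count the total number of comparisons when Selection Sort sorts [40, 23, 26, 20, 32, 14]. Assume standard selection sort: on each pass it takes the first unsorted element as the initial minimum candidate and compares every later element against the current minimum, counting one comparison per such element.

Pass 1: scan indices 1..5 for the minimum = 5 comparison(s); min is 14, place at index 0 -> [14, 23, 26, 20, 32, 40]
Pass 2: scan indices 2..5 for the minimum = 4 comparison(s); min is 20, place at index 1 -> [14, 20, 26, 23, 32, 40]
Pass 3: scan indices 3..5 for the minimum = 3 comparison(s); min is 23, place at index 2 -> [14, 20, 23, 26, 32, 40]
Pass 4: scan indices 4..5 for the minimum = 2 comparison(s); min is 26, place at index 3 -> [14, 20, 23, 26, 32, 40]
Pass 5: scan indices 5..5 for the minimum = 1 comparison(s); min is 32, place at index 4 -> [14, 20, 23, 26, 32, 40]
Selection sort always scans the whole unsorted suffix, so the count is (n-1) + (n-2) + ... + 1 = n(n-1)/2 = 6*5/2 = 15 regardless of the input order.
Total comparisons: 5 + 4 + 3 + 2 + 1 = 15


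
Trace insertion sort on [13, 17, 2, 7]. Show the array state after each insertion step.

First element 13 is already 'sorted'
Insert 17: shifted 0 elements -> [13, 17, 2, 7]
Insert 2: shifted 2 elements -> [2, 13, 17, 7]
Insert 7: shifted 2 elements -> [2, 7, 13, 17]


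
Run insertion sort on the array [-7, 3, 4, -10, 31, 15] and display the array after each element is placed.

First element -7 is already 'sorted'
Insert 3: shifted 0 elements -> [-7, 3, 4, -10, 31, 15]
Insert 4: shifted 0 elements -> [-7, 3, 4, -10, 31, 15]
Insert -10: shifted 3 elements -> [-10, -7, 3, 4, 31, 15]
Insert 31: shifted 0 elements -> [-10, -7, 3, 4, 31, 15]
Insert 15: shifted 1 elements -> [-10, -7, 3, 4, 15, 31]


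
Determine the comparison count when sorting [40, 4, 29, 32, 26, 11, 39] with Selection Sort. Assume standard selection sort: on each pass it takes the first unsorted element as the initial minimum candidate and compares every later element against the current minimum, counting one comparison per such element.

Pass 1: scan indices 1..6 for the minimum = 6 comparison(s); min is 4, place at index 0 -> [4, 40, 29, 32, 26, 11, 39]
Pass 2: scan indices 2..6 for the minimum = 5 comparison(s); min is 11, place at index 1 -> [4, 11, 29, 32, 26, 40, 39]
Pass 3: scan indices 3..6 for the minimum = 4 comparison(s); min is 26, place at index 2 -> [4, 11, 26, 32, 29, 40, 39]
Pass 4: scan indices 4..6 for the minimum = 3 comparison(s); min is 29, place at index 3 -> [4, 11, 26, 29, 32, 40, 39]
Pass 5: scan indices 5..6 for the minimum = 2 comparison(s); min is 32, place at index 4 -> [4, 11, 26, 29, 32, 40, 39]
Pass 6: scan indices 6..6 for the minimum = 1 comparison(s); min is 39, place at index 5 -> [4, 11, 26, 29, 32, 39, 40]
Selection sort always scans the whole unsorted suffix, so the count is (n-1) + (n-2) + ... + 1 = n(n-1)/2 = 7*6/2 = 21 regardless of the input order.
Total comparisons: 6 + 5 + 4 + 3 + 2 + 1 = 21


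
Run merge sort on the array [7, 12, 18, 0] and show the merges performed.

Divide and conquer:
  Merge [7] + [12] -> [7, 12]
  Merge [18] + [0] -> [0, 18]
  Merge [7, 12] + [0, 18] -> [0, 7, 12, 18]


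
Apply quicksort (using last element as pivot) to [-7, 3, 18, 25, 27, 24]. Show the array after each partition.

Partition 1: pivot=24 at index 3 -> [-7, 3, 18, 24, 27, 25]
Partition 2: pivot=18 at index 2 -> [-7, 3, 18, 24, 27, 25]
Partition 3: pivot=3 at index 1 -> [-7, 3, 18, 24, 27, 25]
Partition 4: pivot=25 at index 4 -> [-7, 3, 18, 24, 25, 27]


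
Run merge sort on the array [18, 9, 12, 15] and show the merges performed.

Divide and conquer:
  Merge [18] + [9] -> [9, 18]
  Merge [12] + [15] -> [12, 15]
  Merge [9, 18] + [12, 15] -> [9, 12, 15, 18]


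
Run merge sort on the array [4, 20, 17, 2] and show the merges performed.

Divide and conquer:
  Merge [4] + [20] -> [4, 20]
  Merge [17] + [2] -> [2, 17]
  Merge [4, 20] + [2, 17] -> [2, 4, 17, 20]


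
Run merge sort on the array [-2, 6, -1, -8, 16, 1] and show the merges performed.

Divide and conquer:
  Merge [6] + [-1] -> [-1, 6]
  Merge [-2] + [-1, 6] -> [-2, -1, 6]
  Merge [16] + [1] -> [1, 16]
  Merge [-8] + [1, 16] -> [-8, 1, 16]
  Merge [-2, -1, 6] + [-8, 1, 16] -> [-8, -2, -1, 1, 6, 16]


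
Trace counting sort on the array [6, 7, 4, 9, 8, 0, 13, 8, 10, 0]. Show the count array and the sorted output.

Count array: [2, 0, 0, 0, 1, 0, 1, 1, 2, 1, 1, 0, 0, 1]
(count[i] = number of elements equal to i)
Cumulative count: [2, 2, 2, 2, 3, 3, 4, 5, 7, 8, 9, 9, 9, 10]
Sorted: [0, 0, 4, 6, 7, 8, 8, 9, 10, 13]


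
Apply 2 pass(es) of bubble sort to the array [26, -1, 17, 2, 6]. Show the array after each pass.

After pass 1: [-1, 17, 2, 6, 26] (4 swaps)
After pass 2: [-1, 2, 6, 17, 26] (2 swaps)
Total swaps: 6
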